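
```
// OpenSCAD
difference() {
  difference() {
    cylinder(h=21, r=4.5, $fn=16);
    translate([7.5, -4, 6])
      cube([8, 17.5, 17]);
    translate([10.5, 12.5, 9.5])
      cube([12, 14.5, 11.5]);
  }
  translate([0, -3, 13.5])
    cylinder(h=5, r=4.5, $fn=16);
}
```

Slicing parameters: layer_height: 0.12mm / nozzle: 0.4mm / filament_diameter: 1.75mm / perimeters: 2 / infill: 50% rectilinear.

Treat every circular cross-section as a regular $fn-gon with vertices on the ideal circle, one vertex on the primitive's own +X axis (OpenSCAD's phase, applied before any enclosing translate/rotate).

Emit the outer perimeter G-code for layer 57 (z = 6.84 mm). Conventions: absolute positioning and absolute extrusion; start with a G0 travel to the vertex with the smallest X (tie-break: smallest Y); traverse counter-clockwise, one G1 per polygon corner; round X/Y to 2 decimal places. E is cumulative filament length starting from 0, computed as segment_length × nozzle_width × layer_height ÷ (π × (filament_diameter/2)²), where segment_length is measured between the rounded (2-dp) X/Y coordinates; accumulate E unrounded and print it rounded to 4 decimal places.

G0 X-4.50 Y0.00 Z6.84
G1 X-4.16 Y-1.72 E0.0350
G1 X-3.18 Y-3.18 E0.0701
G1 X-1.72 Y-4.16 E0.1052
G1 X0.00 Y-4.50 E0.1402
G1 X1.72 Y-4.16 E0.1751
G1 X3.18 Y-3.18 E0.2102
G1 X4.16 Y-1.72 E0.2453
G1 X4.50 Y0.00 E0.2803
G1 X4.16 Y1.72 E0.3153
G1 X3.18 Y3.18 E0.3504
G1 X1.72 Y4.16 E0.3855
G1 X0.00 Y4.50 E0.4205
G1 X-1.72 Y4.16 E0.4555
G1 X-3.18 Y3.18 E0.4906
G1 X-4.16 Y1.72 E0.5256
G1 X-4.50 Y0.00 E0.5606

At z = 6.84 mm: the r=4.5 cylinder gives a regular 16-gon of circumradius 4.5 (constant along its height); the cube at (7.5, -4) (footprint 8×17.5) is included at this height; the cube at (10.5, 12.5) is not intersected at this z (z outside [9.5, 21]); Subtracting the remaining from the first: starting from the r=4.5 cylinder, the 8×17.5 cube at (7.5, -4) misses the remaining region (no effect) — 1 connected region; the cylinder at (0, -3) is absent (z outside [13.5, 18.5]); Subtracting the remaining from the first: none of the subtracted shapes is present at this height, so the result so far is unchanged — 1 connected region. The outline is a single polygon with 16 vertices. Extrusion per mm of travel: 0.4 × 0.12 / (π × 0.875²) = 0.019956. Accumulating E over each segment gives final E = 0.5606.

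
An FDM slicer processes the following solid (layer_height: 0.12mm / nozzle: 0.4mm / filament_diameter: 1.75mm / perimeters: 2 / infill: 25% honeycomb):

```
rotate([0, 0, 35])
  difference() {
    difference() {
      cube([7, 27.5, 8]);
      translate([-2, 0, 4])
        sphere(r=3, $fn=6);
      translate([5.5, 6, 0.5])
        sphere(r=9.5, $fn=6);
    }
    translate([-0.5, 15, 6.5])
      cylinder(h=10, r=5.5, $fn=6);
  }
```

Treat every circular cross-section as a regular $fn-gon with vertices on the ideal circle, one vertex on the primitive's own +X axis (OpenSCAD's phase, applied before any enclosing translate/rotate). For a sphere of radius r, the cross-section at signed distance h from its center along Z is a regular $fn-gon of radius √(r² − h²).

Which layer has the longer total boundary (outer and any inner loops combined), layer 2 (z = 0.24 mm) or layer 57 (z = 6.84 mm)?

layer 57 (z = 6.84 mm)

Layer 2 (z = 0.24): the 7×27.5 cube contributes its full rectangle (perimeter 69.00 mm); the sphere at (-2, 0) does not reach this height (|z−center|=3.760 > r=3); the r=9.5 sphere at (5.5, 6) contributes a regular 6-gon of circumradius √(9.5²−0.26²) = 9.496 (perimeter = 2·6·9.496·sin(180°/6) = 56.98 mm); Subtracting the remaining from the first: starting from the 7×27.5 cube, the r=9.5 sphere at (5.5, 6) partially overlaps it — only the 99.08 mm² overlap (of its 234.30 mm²) is removed, clipping the outline — boundary = 42.61 mm; the cylinder at (-0.5, 15) does not reach this height (z outside [6.5, 16.5]); Taking the first minus the rest: none of the subtracted shapes is present at this height, so that combined region is unchanged — boundary = 42.61 mm; (rotated 35° about Z; rotation is an isometry so areas/perimeters/island counts are preserved). So its perimeter = 42.61 mm. Layer 57 (z = 6.84): the 7×27.5 cube contributes its full rectangle (perimeter 69.00 mm); the sphere at (-2, 0): section is a regular 6-gon, circumradius = √(r²−h²) = √(3²−2.84²) = 0.967 (perimeter = 2·6·0.967·sin(180°/6) = 5.80 mm); the r=9.5 sphere at (5.5, 6) slices to a regular 6-gon of circumradius 7.075 (√(r²−h²) with h=6.34 from center) (perimeter = 2·6·7.075·sin(180°/6) = 42.45 mm); Subtracting the remaining from the first: starting from the 7×27.5 cube, the r=3 sphere at (-2, 0) misses the remaining region (no effect); the r=9.5 sphere at (5.5, 6) partially overlaps it — only the 78.46 mm² overlap (of its 130.05 mm²) is removed, clipping the outline — boundary = 59.05 mm; the cylinder at (-0.5, 15): section is a regular 6-gon, circumradius r=5.5 (perimeter = 2·6·5.500·sin(180°/6) = 33.00 mm); Taking the first minus the rest: starting from that combined region, the r=5.5 cylinder at (-0.5, 15) partially overlaps it — only the 31.93 mm² overlap (of its 78.59 mm²) is removed, clipping the outline — boundary = 57.90 mm; (whole slice rotated 35° about Z — lengths, areas and connectivity unchanged). So its perimeter = 57.90 mm. Layer 57 is larger (57.90 vs 42.61 mm).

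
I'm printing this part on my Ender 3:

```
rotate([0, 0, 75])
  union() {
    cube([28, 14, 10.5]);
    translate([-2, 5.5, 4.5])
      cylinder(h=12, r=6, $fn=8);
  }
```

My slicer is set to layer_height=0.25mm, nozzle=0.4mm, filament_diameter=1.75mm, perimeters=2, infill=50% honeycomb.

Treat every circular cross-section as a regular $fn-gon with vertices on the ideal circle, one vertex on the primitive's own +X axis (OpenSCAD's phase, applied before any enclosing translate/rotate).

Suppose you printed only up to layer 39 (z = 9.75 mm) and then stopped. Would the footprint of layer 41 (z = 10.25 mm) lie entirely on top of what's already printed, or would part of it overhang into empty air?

entirely on top

Compare the two slices. At z = 9.75: the cube is present — its section is the full 28×14 rectangle (area 392.00 mm²); the cylinder at (-2, 5.5): section is a regular 8-gon, circumradius r=6 (area = (8/2)·6.000²·sin(360°/8) = 101.82 mm²); Merging all regions: the regions partially overlap — summed areas 493.82 mm² minus the doubly-counted overlap 28.57 mm² gives 465.25 mm² — area = 465.25 mm²; (rotated 75° about Z; rotation is an isometry so areas/perimeters/island counts are preserved). At z = 10.25: the cube (footprint 28×14) is included at this height (area 392.00 mm²); the r=6 cylinder at (-2, 5.5) gives a regular 8-gon of circumradius 6 (constant along its height) (area = (8/2)·6.000²·sin(360°/8) = 101.82 mm²); Taking the union: the regions partially overlap — summed areas 493.82 mm² minus the doubly-counted overlap 28.57 mm² gives 465.25 mm² — area = 465.25 mm²; (rotated 75° about Z; rotation is an isometry so areas/perimeters/island counts are preserved). Checking containment: the cross-section at z = 10.25 is a subset of the cross-section at z = 9.75.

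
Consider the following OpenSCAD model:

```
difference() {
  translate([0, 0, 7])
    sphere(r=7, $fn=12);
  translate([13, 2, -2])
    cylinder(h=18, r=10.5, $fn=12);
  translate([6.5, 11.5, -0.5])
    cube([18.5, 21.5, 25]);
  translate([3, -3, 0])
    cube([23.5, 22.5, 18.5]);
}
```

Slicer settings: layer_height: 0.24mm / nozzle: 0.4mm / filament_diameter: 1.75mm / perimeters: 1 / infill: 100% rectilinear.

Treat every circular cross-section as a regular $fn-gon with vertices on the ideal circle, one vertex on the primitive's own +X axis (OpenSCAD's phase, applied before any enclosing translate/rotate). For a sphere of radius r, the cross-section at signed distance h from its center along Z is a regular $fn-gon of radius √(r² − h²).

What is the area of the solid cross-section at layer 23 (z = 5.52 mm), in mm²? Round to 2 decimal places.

At z = 5.52 mm: the r=7 sphere slices to a regular 12-gon of circumradius 6.842 (√(r²−h²) with h=1.48 from center) (area = (12/2)·6.842²·sin(360°/12) = 140.43 mm²); the r=10.5 cylinder at (13, 2) contributes a regular 12-gon of circumradius 10.5 (area = (12/2)·10.500²·sin(360°/12) = 330.75 mm²); the cube at (6.5, 11.5) is present — its section is the full 18.5×21.5 rectangle (area 397.75 mm²); the cube at (3, -3) (footprint 23.5×22.5) is included at this height (area 528.75 mm²); After the difference (first − rest): starting from the r=7 sphere (140.43 mm²), the r=10.5 cylinder at (13, 2) partially overlaps it — only the 26.86 mm² overlap (of its 330.75 mm²) is removed, clipping the outline; the 18.5×21.5 cube at (6.5, 11.5) misses the remaining region (no effect); the 23.5×22.5 cube at (3, -3) partially overlaps it — only the 1.90 mm² overlap (of its 528.75 mm²) is removed, clipping the outline — area = 111.67 mm². Overall, the cross-section is a single solid region. Net area = 111.67 mm².

111.67 mm²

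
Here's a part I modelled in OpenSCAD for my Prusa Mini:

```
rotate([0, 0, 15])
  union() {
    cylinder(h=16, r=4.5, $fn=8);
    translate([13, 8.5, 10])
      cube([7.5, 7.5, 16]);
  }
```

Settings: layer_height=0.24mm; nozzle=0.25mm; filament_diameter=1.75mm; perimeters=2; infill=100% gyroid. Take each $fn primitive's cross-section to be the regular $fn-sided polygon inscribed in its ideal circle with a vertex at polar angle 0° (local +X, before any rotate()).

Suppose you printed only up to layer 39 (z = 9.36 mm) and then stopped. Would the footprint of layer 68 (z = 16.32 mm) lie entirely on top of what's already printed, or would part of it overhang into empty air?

Compare the two slices. At z = 9.36: the r=4.5 cylinder gives a regular 8-gon of circumradius 4.5 (constant along its height) (area = (8/2)·4.500²·sin(360°/8) = 57.28 mm²); the cube at (13, 8.5) is not intersected at this z (z outside [10, 26]); Combining (union): only the r=4.5 cylinder is present, so the union is just that shape — area = 57.28 mm²; (rotated 15° about Z; rotation is an isometry so areas/perimeters/island counts are preserved). At z = 16.32: the cylinder is not intersected at this z (z outside [0, 16]); the cube at (13, 8.5) (footprint 7.5×7.5) is included at this height (area 56.25 mm²); Combining (union): only the 7.5×7.5 cube at (13, 8.5) is present, so the union is just that shape — area = 56.25 mm²; (rotated 15° about Z; rotation is an isometry so areas/perimeters/island counts are preserved). Checking containment: at z = 16.32 the cross-section extends beyond the z = 9.36 cross-section by about 56.25 mm².

part overhangs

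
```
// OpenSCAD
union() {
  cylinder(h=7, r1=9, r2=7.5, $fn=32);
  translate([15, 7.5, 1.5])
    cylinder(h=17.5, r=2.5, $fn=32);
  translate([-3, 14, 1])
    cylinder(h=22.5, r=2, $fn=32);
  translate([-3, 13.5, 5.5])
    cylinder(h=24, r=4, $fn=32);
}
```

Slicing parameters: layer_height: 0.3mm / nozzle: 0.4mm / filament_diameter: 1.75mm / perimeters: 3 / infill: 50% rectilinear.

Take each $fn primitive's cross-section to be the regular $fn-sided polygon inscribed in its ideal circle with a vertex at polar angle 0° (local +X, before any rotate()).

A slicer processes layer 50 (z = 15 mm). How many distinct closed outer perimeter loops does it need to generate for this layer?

2

At z = 15 mm: the cone is not intersected at this z (z outside [0, 7]); the r=2.5 cylinder at (15, 7.5) contributes a regular 32-gon of circumradius 2.5; the r=2 cylinder at (-3, 14) contributes a regular 32-gon of circumradius 2; the cylinder at (-3, 13.5): section is a regular 32-gon, circumradius r=4; Taking the union: the regions partially overlap (shared area 12.49 mm²), so overlapping operands fuse into one piece — 2 connected regions. The result has 2 disconnected regions.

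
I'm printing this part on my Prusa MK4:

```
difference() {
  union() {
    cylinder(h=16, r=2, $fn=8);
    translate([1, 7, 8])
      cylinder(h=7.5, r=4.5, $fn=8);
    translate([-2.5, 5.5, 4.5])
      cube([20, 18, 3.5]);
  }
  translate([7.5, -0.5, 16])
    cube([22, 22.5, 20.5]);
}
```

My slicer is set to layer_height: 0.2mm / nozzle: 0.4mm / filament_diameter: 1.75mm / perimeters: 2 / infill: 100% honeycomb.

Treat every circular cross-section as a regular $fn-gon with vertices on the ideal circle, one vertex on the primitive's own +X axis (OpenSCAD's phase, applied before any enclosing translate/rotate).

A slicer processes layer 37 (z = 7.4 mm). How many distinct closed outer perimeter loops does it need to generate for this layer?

At z = 7.4 mm: the r=2 cylinder contributes a regular 8-gon of circumradius 2; the cylinder at (1, 7) is not intersected at this z (z outside [8, 15.5]); the cube at (-2.5, 5.5) (footprint 20×18) is included at this height; Merging all regions: the 2 present regions are separate (no shared area or edge), so areas and boundary lengths simply add and each stays a separate island — 2 connected regions; the cube at (7.5, -0.5) is not intersected at this z (z outside [16, 36.5]); After the difference (first − rest): none of the subtracted shapes is present at this height, so the result so far is unchanged — 2 connected regions. The result has 2 disconnected regions.

2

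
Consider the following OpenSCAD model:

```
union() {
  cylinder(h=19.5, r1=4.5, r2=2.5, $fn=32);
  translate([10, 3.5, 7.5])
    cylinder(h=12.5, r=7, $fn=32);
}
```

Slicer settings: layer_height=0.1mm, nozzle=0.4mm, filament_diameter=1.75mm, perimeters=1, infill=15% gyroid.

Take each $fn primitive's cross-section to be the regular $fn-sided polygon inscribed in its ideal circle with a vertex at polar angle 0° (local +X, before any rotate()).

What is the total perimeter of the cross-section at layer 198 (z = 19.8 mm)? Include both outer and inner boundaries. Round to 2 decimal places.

At z = 19.8 mm: the cone is absent (z outside [0, 19.5]); the cylinder at (10, 3.5): section is a regular 32-gon, circumradius r=7 (perimeter = 2·32·7.000·sin(180°/32) = 43.91 mm); Combining (union): only the r=7 cylinder at (10, 3.5) is present, so the union is just that shape — boundary = 43.91 mm. Overall, the cross-section is a single solid region. Total boundary length (outer) = 43.91 mm.

43.91 mm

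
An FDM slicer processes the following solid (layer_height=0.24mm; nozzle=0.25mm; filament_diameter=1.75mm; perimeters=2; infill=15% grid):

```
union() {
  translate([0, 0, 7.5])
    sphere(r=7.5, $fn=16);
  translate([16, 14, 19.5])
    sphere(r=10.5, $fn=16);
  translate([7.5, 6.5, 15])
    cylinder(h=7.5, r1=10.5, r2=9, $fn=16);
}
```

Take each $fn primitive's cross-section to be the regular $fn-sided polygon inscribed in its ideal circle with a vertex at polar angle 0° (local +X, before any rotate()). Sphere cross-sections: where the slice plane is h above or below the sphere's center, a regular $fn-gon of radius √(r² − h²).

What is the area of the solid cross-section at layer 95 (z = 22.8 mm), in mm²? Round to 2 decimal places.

304.19 mm²

At z = 22.8 mm: the sphere is absent (|z−center|=15.300 > r=7.5); the r=10.5 sphere at (16, 14) contributes a regular 16-gon of circumradius √(10.5²−3.3²) = 9.968 (area = (16/2)·9.968²·sin(360°/16) = 304.19 mm²); the cone at (7.5, 6.5) is absent (z outside [15, 22.5]); Merging all regions: only the r=10.5 sphere at (16, 14) is present, so the union is just that shape — area = 304.19 mm². Overall, the cross-section is a single solid region. Net area = 304.19 mm².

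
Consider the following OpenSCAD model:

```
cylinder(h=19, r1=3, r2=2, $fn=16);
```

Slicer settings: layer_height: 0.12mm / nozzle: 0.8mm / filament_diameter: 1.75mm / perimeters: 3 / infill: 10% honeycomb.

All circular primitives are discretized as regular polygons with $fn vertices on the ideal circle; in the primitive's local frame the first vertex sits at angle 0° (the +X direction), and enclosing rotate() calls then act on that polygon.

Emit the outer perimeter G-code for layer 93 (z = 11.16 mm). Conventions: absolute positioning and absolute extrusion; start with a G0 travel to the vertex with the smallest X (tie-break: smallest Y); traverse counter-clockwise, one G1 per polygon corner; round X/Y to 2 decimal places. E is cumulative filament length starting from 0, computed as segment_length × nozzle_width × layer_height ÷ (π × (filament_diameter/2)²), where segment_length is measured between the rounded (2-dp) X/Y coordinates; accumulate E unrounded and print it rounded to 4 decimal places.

G0 X-2.41 Y0.00 Z11.16
G1 X-2.23 Y-0.92 E0.0374
G1 X-1.71 Y-1.71 E0.0752
G1 X-0.92 Y-2.23 E0.1129
G1 X0.00 Y-2.41 E0.1503
G1 X0.92 Y-2.23 E0.1877
G1 X1.71 Y-1.71 E0.2255
G1 X2.23 Y-0.92 E0.2632
G1 X2.41 Y0.00 E0.3007
G1 X2.23 Y0.92 E0.3381
G1 X1.71 Y1.71 E0.3758
G1 X0.92 Y2.23 E0.4136
G1 X0.00 Y2.41 E0.4510
G1 X-0.92 Y2.23 E0.4884
G1 X-1.71 Y1.71 E0.5261
G1 X-2.23 Y0.92 E0.5639
G1 X-2.41 Y0.00 E0.6013

At z = 11.16 mm: the cone: at t=0.587 of its height the radius interpolates to r₁+(r₂−r₁)t = 2.413, giving a regular 16-gon of that circumradius. The outline is a single polygon with 16 vertices. Extrusion per mm of travel: 0.8 × 0.12 / (π × 0.875²) = 0.039912. Accumulating E over each segment gives final E = 0.6013.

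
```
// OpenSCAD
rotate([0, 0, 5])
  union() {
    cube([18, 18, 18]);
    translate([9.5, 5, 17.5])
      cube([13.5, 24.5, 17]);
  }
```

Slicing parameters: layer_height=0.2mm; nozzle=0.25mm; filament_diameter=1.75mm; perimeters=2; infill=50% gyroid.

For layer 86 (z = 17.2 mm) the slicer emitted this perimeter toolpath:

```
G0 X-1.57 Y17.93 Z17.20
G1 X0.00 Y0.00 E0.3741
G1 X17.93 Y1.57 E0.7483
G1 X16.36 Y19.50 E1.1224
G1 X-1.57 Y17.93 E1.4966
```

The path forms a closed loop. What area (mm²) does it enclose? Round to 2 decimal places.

Apply the shoelace formula to the sequence of (X, Y) vertices; enclosed area = 323.95 mm².

323.95 mm²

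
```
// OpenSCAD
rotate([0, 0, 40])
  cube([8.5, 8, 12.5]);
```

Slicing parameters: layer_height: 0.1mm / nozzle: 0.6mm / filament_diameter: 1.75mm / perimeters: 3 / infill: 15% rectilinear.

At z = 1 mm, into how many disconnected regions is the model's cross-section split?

1

At z = 1 mm: the cube (footprint 8.5×8) is included at this height; (whole slice rotated 40° about Z — lengths, areas and connectivity unchanged). The result has 1 disconnected region.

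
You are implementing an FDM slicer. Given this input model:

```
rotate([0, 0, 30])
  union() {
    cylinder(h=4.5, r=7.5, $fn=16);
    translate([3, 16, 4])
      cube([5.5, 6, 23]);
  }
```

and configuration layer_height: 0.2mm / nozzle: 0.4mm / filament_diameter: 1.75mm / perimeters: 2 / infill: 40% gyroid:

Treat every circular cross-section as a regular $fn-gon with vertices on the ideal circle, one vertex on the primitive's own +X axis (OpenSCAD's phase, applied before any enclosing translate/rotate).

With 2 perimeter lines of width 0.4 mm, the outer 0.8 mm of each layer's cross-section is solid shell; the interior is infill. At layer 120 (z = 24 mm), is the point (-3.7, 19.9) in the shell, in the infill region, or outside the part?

infill

At z = 24 mm: the cylinder does not reach this height (z outside [0, 4.5]); the 5.5×6 cube at (3, 16) contributes its full rectangle; Combining (union): only the 5.5×6 cube at (3, 16) is present, so the union is just that shape — 1 connected region; (rotated 30° about Z; rotation is an isometry so areas/perimeters/island counts are preserved). Overall, the cross-section is a single solid region. Undo the 30° rotation: the query point maps to (6.746, 19.084) in the un-rotated model frame. The nearest boundary edge runs (8.50, 16.00)→(8.50, 22.00); distance from the point to it = 1.75 mm. The point is inside the cross-section and 1.75 mm from the nearest boundary — more than the 0.8 mm shell width (2 × 0.4), so it's in the infill interior.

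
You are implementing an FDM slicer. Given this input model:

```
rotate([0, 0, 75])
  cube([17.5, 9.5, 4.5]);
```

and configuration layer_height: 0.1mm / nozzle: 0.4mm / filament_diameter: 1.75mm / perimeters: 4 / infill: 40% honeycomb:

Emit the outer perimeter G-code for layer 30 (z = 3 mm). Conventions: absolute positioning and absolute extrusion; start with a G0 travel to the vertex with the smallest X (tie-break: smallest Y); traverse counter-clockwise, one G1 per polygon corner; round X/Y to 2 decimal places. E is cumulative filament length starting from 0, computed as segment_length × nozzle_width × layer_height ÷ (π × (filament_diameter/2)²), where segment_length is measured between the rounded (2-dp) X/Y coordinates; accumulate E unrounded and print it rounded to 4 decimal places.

At z = 3 mm: the cube is present — its section is the full 17.5×9.5 rectangle; (whole slice rotated 75° about Z — lengths, areas and connectivity unchanged). The outline is a single polygon with 4 vertices. Extrusion per mm of travel: 0.4 × 0.1 / (π × 0.875²) = 0.016630. Accumulating E over each segment gives final E = 0.8980.

G0 X-9.18 Y2.46 Z3.00
G1 X0.00 Y0.00 E0.1581
G1 X4.53 Y16.90 E0.4490
G1 X-4.65 Y19.36 E0.6071
G1 X-9.18 Y2.46 E0.8980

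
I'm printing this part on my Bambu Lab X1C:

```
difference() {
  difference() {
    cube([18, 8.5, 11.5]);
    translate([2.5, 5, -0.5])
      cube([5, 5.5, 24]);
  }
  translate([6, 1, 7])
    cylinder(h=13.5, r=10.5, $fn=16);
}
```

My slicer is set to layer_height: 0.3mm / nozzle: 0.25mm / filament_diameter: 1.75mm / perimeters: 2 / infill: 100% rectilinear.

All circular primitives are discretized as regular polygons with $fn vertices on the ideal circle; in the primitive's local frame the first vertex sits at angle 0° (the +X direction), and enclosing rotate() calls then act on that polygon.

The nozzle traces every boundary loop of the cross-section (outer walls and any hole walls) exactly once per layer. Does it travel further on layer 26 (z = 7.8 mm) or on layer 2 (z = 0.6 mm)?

Layer 26 (z = 7.8): the cube is present — its section is the full 18×8.5 rectangle (perimeter 53.00 mm); the cube at (2.5, 5) (footprint 5×5.5) is included at this height (perimeter 21.00 mm); Subtracting the remaining from the first: starting from the 18×8.5 cube, the 5×5.5 cube at (2.5, 5) partially overlaps it — only the 17.50 mm² overlap (of its 27.50 mm²) is removed, clipping the outline — boundary = 60.00 mm; the r=10.5 cylinder at (6, 1) gives a regular 16-gon of circumradius 10.5 (constant along its height) (perimeter = 2·16·10.500·sin(180°/16) = 65.55 mm); Taking the first minus the rest: starting from that combined region, the r=10.5 cylinder at (6, 1) partially overlaps it — only the 114.21 mm² overlap (of its 337.53 mm²) is removed, clipping the outline — boundary = 24.24 mm. So its perimeter = 24.24 mm. Layer 2 (z = 0.6): the cube is present — its section is the full 18×8.5 rectangle (perimeter 53.00 mm); the 5×5.5 cube at (2.5, 5) contributes its full rectangle (perimeter 21.00 mm); After the difference (first − rest): starting from the 18×8.5 cube, the 5×5.5 cube at (2.5, 5) partially overlaps it — only the 17.50 mm² overlap (of its 27.50 mm²) is removed, clipping the outline — boundary = 60.00 mm; the cylinder at (6, 1) does not reach this height (z outside [7, 20.5]); Subtracting the remaining from the first: none of the subtracted shapes is present at this height, so the result so far is unchanged — boundary = 60.00 mm. So its perimeter = 60.00 mm. Layer 2 is larger (60.00 vs 24.24 mm).

layer 2 (z = 0.6 mm)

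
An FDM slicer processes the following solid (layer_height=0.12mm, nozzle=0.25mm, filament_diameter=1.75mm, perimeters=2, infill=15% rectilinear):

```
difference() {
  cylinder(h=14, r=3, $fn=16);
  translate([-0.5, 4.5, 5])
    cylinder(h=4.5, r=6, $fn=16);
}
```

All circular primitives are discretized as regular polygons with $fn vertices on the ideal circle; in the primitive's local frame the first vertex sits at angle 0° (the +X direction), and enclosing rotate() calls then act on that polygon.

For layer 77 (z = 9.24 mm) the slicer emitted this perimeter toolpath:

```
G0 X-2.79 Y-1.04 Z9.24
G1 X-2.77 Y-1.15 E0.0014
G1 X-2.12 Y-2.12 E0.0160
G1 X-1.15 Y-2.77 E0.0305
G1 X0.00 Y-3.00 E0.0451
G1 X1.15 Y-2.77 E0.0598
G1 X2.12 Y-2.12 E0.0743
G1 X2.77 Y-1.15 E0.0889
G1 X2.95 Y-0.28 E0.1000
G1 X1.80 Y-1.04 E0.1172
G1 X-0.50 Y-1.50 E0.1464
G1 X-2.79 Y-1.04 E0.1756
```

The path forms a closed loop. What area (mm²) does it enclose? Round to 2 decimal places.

Apply the shoelace formula to the sequence of (X, Y) vertices; enclosed area = 7.07 mm².

7.07 mm²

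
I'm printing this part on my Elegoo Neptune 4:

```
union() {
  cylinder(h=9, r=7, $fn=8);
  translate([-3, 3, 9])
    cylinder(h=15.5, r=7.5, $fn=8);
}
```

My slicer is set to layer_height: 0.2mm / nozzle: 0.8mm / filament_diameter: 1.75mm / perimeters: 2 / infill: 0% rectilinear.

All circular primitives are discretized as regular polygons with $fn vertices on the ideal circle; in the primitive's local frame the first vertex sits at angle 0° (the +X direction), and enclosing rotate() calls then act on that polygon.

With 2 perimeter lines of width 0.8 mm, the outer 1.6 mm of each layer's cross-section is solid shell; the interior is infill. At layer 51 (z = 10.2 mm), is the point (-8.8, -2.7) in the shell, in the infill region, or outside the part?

At z = 10.2 mm: the cylinder does not reach this height (z outside [0, 9]); the cylinder at (-3, 3): section is a regular 8-gon, circumradius r=7.5; Combining (union): only the r=7.5 cylinder at (-3, 3) is present, so the union is just that shape — 1 connected region. Overall, the cross-section is a single solid region. The nearest boundary edge runs (-10.50, 3.00)→(-8.30, -2.30); distance from the point to it = 0.64 mm. The point is not inside any of the regions above, so it lies outside the cross-section (0.64 mm from the nearest boundary).

outside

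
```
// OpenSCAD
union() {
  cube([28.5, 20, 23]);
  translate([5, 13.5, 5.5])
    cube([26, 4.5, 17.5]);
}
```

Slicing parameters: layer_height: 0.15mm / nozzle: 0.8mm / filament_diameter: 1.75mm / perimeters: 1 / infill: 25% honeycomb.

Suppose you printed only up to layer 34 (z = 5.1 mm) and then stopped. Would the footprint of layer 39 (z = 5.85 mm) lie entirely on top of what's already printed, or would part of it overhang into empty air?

Compare the two slices. At z = 5.1: the cube (footprint 28.5×20) is included at this height (area 570.00 mm²); the cube at (5, 13.5) does not reach this height (z outside [5.5, 23]); Combining (union): only the 28.5×20 cube is present, so the union is just that shape — area = 570.00 mm². At z = 5.85: the cube is present — its section is the full 28.5×20 rectangle (area 570.00 mm²); the cube at (5, 13.5) (footprint 26×4.5) is included at this height (area 117.00 mm²); Combining (union): the regions partially overlap — summed areas 687.00 mm² minus the doubly-counted overlap 105.75 mm² gives 581.25 mm² — area = 581.25 mm². Checking containment: at z = 5.85 the cross-section extends beyond the z = 5.1 cross-section by about 11.25 mm².

part overhangs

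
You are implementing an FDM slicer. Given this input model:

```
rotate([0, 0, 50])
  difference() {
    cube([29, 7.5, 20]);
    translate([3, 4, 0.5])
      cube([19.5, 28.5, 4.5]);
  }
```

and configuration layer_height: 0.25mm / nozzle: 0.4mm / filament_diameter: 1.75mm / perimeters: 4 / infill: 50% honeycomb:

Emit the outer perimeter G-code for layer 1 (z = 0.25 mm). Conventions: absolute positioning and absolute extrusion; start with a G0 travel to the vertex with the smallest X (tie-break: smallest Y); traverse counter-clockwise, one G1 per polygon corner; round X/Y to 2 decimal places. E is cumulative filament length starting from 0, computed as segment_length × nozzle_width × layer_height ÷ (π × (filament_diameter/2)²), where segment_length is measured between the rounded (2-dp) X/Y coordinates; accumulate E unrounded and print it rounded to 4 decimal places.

G0 X-5.75 Y4.82 Z0.25
G1 X0.00 Y0.00 E0.3119
G1 X18.64 Y22.22 E1.5177
G1 X12.90 Y27.04 E1.8294
G1 X-5.75 Y4.82 E3.0354

At z = 0.25 mm: the 29×7.5 cube contributes its full rectangle; the cube at (3, 4) does not reach this height (z outside [0.5, 5]); Taking the first minus the rest: none of the subtracted shapes is present at this height, so the 29×7.5 cube is unchanged — 1 connected region; (whole slice rotated 50° about Z — lengths, areas and connectivity unchanged). The outline is a single polygon with 4 vertices. Extrusion per mm of travel: 0.4 × 0.25 / (π × 0.875²) = 0.041575. Accumulating E over each segment gives final E = 3.0354.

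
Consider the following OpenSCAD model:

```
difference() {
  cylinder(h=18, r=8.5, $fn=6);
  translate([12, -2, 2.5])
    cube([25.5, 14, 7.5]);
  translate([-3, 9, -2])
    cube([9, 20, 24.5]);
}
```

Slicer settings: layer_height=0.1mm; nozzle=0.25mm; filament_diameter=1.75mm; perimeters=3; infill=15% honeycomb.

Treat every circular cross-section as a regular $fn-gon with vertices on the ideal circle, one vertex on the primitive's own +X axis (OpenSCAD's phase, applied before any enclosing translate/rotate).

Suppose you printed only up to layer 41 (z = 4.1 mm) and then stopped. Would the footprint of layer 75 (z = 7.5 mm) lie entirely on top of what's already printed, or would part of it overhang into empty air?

entirely on top

Compare the two slices. At z = 4.1: the cylinder: section is a regular 6-gon, circumradius r=8.5 (area = (6/2)·8.500²·sin(360°/6) = 187.71 mm²); the cube at (12, -2) is present — its section is the full 25.5×14 rectangle (area 357.00 mm²); the 9×20 cube at (-3, 9) contributes its full rectangle (area 180.00 mm²); After the difference (first − rest): starting from the r=8.5 cylinder (187.71 mm²), the 25.5×14 cube at (12, -2) misses the remaining region (no effect); the 9×20 cube at (-3, 9) misses the remaining region (no effect) — area = 187.71 mm². At z = 7.5: the r=8.5 cylinder gives a regular 6-gon of circumradius 8.5 (constant along its height) (area = (6/2)·8.500²·sin(360°/6) = 187.71 mm²); the cube at (12, -2) is present — its section is the full 25.5×14 rectangle (area 357.00 mm²); the cube at (-3, 9) (footprint 9×20) is included at this height (area 180.00 mm²); Subtracting the remaining from the first: starting from the r=8.5 cylinder (187.71 mm²), the 25.5×14 cube at (12, -2) misses the remaining region (no effect); the 9×20 cube at (-3, 9) misses the remaining region (no effect) — area = 187.71 mm². Checking containment: the cross-section at z = 7.5 is a subset of the cross-section at z = 4.1.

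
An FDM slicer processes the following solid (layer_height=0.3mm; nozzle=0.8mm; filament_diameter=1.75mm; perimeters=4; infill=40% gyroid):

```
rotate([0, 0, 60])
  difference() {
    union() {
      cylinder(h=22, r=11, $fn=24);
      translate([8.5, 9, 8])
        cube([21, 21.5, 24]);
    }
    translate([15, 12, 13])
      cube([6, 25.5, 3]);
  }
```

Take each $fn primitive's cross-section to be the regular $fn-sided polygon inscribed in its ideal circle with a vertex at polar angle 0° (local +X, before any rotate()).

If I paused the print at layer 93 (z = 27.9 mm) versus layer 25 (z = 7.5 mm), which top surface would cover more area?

layer 93 (z = 27.9 mm)

Layer 93 (z = 27.9): the cylinder is not intersected at this z (z outside [0, 22]); the cube at (8.5, 9) is present — its section is the full 21×21.5 rectangle (area 451.50 mm²); Taking the union: only the 21×21.5 cube at (8.5, 9) is present, so the union is just that shape — area = 451.50 mm²; the cube at (15, 12) does not reach this height (z outside [13, 16]); After the difference (first − rest): none of the subtracted shapes is present at this height, so the result so far is unchanged — area = 451.50 mm²; (rotated 60° about Z; rotation is an isometry so areas/perimeters/island counts are preserved). So its area = 451.50 mm². Layer 25 (z = 7.5): the r=11 cylinder contributes a regular 24-gon of circumradius 11 (area = (24/2)·11.000²·sin(360°/24) = 375.81 mm²); the cube at (8.5, 9) is absent (z outside [8, 32]); Combining (union): only the r=11 cylinder is present, so the union is just that shape — area = 375.81 mm²; the cube at (15, 12) is not intersected at this z (z outside [13, 16]); Subtracting the remaining from the first: none of the subtracted shapes is present at this height, so the result so far is unchanged — area = 375.81 mm²; (rotated 60° about Z; rotation is an isometry so areas/perimeters/island counts are preserved). So its area = 375.81 mm². Layer 93 is larger (451.50 vs 375.81 mm²).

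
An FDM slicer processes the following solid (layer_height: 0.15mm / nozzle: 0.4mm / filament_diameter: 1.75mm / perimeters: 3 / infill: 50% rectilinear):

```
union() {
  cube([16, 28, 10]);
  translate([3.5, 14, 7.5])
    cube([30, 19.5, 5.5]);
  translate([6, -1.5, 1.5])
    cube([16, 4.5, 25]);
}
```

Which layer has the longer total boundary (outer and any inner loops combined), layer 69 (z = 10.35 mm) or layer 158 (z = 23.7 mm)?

layer 69 (z = 10.35 mm)

Layer 69 (z = 10.35): the cube is not intersected at this z (z outside [0, 10]); the cube at (3.5, 14) is present — its section is the full 30×19.5 rectangle (perimeter 99.00 mm); the cube at (6, -1.5) (footprint 16×4.5) is included at this height (perimeter 41.00 mm); Merging all regions: the 2 present regions are separate (no shared area or edge), so areas and boundary lengths simply add and each stays a separate island — boundary = 140.00 mm. So its perimeter = 140.00 mm. Layer 158 (z = 23.7): the cube is absent (z outside [0, 10]); the cube at (3.5, 14) does not reach this height (z outside [7.5, 13]); the cube at (6, -1.5) is present — its section is the full 16×4.5 rectangle (perimeter 41.00 mm); Combining (union): only the 16×4.5 cube at (6, -1.5) is present, so the union is just that shape — boundary = 41.00 mm. So its perimeter = 41.00 mm. Layer 69 is larger (140.00 vs 41.00 mm).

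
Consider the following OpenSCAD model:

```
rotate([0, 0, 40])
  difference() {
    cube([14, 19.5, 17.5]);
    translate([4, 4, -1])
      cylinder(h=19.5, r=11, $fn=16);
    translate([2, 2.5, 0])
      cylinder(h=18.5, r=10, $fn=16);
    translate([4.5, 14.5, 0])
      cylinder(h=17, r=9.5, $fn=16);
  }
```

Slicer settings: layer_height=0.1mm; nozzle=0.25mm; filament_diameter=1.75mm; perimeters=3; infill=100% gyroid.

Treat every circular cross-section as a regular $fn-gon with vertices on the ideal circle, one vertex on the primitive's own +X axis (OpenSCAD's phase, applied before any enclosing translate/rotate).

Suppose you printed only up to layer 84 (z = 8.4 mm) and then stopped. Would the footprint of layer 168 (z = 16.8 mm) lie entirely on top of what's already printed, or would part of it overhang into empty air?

Compare the two slices. At z = 8.4: the 14×19.5 cube contributes its full rectangle (area 273.00 mm²); the r=11 cylinder at (4, 4) gives a regular 16-gon of circumradius 11 (constant along its height) (area = (16/2)·11.000²·sin(360°/16) = 370.44 mm²); the r=10 cylinder at (2, 2.5) contributes a regular 16-gon of circumradius 10 (area = (16/2)·10.000²·sin(360°/16) = 306.15 mm²); the r=9.5 cylinder at (4.5, 14.5) contributes a regular 16-gon of circumradius 9.5 (area = (16/2)·9.500²·sin(360°/16) = 276.30 mm²); Subtracting the remaining from the first: starting from the 14×19.5 cube (273.00 mm²), the r=11 cylinder at (4, 4) partially overlaps it — only the 188.55 mm² overlap (of its 370.44 mm²) is removed, clipping the outline; the r=10 cylinder at (2, 2.5) misses the remaining region (no effect); the r=9.5 cylinder at (4.5, 14.5) partially overlaps it — only the 78.56 mm² overlap (of its 276.30 mm²) is removed, clipping the outline — area = 5.89 mm²; (rotated 40° about Z; rotation is an isometry so areas/perimeters/island counts are preserved). At z = 16.8: the 14×19.5 cube contributes its full rectangle (area 273.00 mm²); the cylinder at (4, 4): section is a regular 16-gon, circumradius r=11 (area = (16/2)·11.000²·sin(360°/16) = 370.44 mm²); the cylinder at (2, 2.5): section is a regular 16-gon, circumradius r=10 (area = (16/2)·10.000²·sin(360°/16) = 306.15 mm²); the cylinder at (4.5, 14.5): section is a regular 16-gon, circumradius r=9.5 (area = (16/2)·9.500²·sin(360°/16) = 276.30 mm²); Subtracting the remaining from the first: starting from the 14×19.5 cube (273.00 mm²), the r=11 cylinder at (4, 4) partially overlaps it — only the 188.55 mm² overlap (of its 370.44 mm²) is removed, clipping the outline; the r=10 cylinder at (2, 2.5) misses the remaining region (no effect); the r=9.5 cylinder at (4.5, 14.5) partially overlaps it — only the 78.56 mm² overlap (of its 276.30 mm²) is removed, clipping the outline — area = 5.89 mm²; (whole slice rotated 40° about Z — lengths, areas and connectivity unchanged). Checking containment: the cross-section at z = 16.8 is a subset of the cross-section at z = 8.4.

entirely on top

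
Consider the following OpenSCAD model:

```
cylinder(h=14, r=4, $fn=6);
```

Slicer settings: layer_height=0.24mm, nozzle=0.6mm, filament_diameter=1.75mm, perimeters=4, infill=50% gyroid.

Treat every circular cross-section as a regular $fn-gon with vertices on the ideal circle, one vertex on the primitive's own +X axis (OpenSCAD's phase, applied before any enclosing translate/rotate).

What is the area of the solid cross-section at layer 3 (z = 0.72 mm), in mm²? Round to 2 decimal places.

At z = 0.72 mm: the cylinder: section is a regular 6-gon, circumradius r=4 (area = (6/2)·4.000²·sin(360°/6) = 41.57 mm²). Overall, the cross-section is a single solid region. Net area = 41.57 mm².

41.57 mm²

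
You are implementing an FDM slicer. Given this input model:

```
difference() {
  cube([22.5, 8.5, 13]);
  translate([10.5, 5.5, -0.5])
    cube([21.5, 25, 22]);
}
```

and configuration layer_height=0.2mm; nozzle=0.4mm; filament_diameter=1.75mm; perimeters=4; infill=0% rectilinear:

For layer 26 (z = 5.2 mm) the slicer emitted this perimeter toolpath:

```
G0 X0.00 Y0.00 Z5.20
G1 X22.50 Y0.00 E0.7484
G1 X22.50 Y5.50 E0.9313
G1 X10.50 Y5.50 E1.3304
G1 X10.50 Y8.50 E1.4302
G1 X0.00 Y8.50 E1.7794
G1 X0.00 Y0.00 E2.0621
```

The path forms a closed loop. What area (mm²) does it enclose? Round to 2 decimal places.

155.25 mm²

Apply the shoelace formula to the sequence of (X, Y) vertices; enclosed area = 155.25 mm².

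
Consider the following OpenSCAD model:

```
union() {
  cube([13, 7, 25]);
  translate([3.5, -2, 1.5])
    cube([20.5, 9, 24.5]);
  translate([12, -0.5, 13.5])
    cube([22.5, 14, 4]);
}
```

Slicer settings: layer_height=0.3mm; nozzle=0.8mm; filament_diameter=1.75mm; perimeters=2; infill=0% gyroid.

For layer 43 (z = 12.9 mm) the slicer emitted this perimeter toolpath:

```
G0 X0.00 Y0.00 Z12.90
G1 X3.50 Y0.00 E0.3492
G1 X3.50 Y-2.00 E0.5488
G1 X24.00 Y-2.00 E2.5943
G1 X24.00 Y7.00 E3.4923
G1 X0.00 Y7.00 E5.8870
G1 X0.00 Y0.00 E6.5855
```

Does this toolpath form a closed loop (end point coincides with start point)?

Start point (G0): (0.00, 0.00). End point (last G1): the path returns to the start — closed.

yes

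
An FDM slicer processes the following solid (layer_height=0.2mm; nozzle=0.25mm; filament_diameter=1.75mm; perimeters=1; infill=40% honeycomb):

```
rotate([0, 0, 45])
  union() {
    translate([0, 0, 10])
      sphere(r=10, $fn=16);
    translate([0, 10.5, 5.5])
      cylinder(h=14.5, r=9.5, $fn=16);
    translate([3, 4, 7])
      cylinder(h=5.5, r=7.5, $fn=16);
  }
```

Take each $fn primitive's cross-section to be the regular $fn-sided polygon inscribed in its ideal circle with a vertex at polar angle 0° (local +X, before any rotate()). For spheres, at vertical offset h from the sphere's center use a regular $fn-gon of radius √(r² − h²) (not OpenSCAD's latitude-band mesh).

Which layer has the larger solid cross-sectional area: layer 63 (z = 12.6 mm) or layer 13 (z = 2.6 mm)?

layer 63 (z = 12.6 mm)

Layer 63 (z = 12.6): the r=10 sphere contributes a regular 16-gon of circumradius √(10²−2.6²) = 9.656 (area = (16/2)·9.656²·sin(360°/16) = 285.45 mm²); the r=9.5 cylinder at (0, 10.5) contributes a regular 16-gon of circumradius 9.5 (area = (16/2)·9.500²·sin(360°/16) = 276.30 mm²); the cylinder at (3, 4) is not intersected at this z (z outside [7, 12.5]); Combining (union): the regions partially overlap — summed areas 561.75 mm² minus the doubly-counted overlap 93.03 mm² gives 468.72 mm² — area = 468.72 mm²; (rotated 45° about Z; rotation is an isometry so areas/perimeters/island counts are preserved). So its area = 468.72 mm². Layer 13 (z = 2.6): the r=10 sphere contributes a regular 16-gon of circumradius √(10²−7.4²) = 6.726 (area = (16/2)·6.726²·sin(360°/16) = 138.50 mm²); the cylinder at (0, 10.5) is absent (z outside [5.5, 20]); the cylinder at (3, 4) is not intersected at this z (z outside [7, 12.5]); Merging all regions: only the r=10 sphere is present, so the union is just that shape — area = 138.50 mm²; (whole slice rotated 45° about Z — lengths, areas and connectivity unchanged). So its area = 138.50 mm². Layer 63 is larger (468.72 vs 138.50 mm²).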